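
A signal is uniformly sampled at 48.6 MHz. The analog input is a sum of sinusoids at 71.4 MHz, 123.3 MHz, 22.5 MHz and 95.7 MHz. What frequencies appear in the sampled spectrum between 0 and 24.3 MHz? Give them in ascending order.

1.5 MHz, 22.5 MHz, 22.8 MHz

fs/2 = 24.3 MHz.
71.4 MHz mod fs = 22.8 MHz.
22.8 MHz ≤ fs/2 = 24.3 MHz, appears at 22.8 MHz.
123.3 MHz mod fs = 26.1 MHz.
26.1 MHz > fs/2 = 24.3 MHz, folds to fs − 26.1 MHz = 22.5 MHz.
22.5 MHz ≤ fs/2 = 24.3 MHz, passes unchanged.
95.7 MHz mod fs = 47.1 MHz.
47.1 MHz > fs/2 = 24.3 MHz, folds to fs − 47.1 MHz = 1.5 MHz.
Distinct values: {1.5 MHz, 22.5 MHz, 22.8 MHz}.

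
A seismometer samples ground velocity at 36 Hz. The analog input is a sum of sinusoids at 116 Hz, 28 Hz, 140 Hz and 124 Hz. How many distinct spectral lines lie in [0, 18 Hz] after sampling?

3

fs/2 = 18 Hz.
116 Hz mod fs = 8 Hz.
8 Hz ≤ fs/2 = 18 Hz, appears at 8 Hz.
28 Hz > fs/2 = 18 Hz, folds to fs − 28 Hz = 8 Hz.
140 Hz mod fs = 32 Hz.
32 Hz > fs/2 = 18 Hz, folds to fs − 32 Hz = 4 Hz.
124 Hz mod fs = 16 Hz.
16 Hz ≤ fs/2 = 18 Hz, appears at 16 Hz.
Distinct values: {4 Hz, 8 Hz, 16 Hz} → 3.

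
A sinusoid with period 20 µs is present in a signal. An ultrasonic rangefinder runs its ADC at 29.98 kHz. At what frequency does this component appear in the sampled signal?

T = 20 µs → f = 1/T = 50 kHz.
50 kHz mod fs = 20.02 kHz.
20.02 kHz > fs/2 = 14.99 kHz, folds to fs − 20.02 kHz = 9.96 kHz.

9.96 kHz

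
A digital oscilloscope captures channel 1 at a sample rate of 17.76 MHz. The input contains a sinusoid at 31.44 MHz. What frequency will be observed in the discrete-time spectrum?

31.44 MHz mod fs = 13.68 MHz.
13.68 MHz > fs/2 = 8.88 MHz, folds to fs − 13.68 MHz = 4.08 MHz.

4.08 MHz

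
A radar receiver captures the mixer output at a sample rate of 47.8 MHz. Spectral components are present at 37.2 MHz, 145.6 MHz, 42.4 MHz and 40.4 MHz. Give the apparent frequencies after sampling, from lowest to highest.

fs/2 = 23.9 MHz.
37.2 MHz > fs/2 = 23.9 MHz, folds to fs − 37.2 MHz = 10.6 MHz.
145.6 MHz mod fs = 2.2 MHz.
2.2 MHz ≤ fs/2 = 23.9 MHz, appears at 2.2 MHz.
42.4 MHz > fs/2 = 23.9 MHz, folds to fs − 42.4 MHz = 5.4 MHz.
40.4 MHz > fs/2 = 23.9 MHz, folds to fs − 40.4 MHz = 7.4 MHz.
Distinct values: {2.2 MHz, 5.4 MHz, 7.4 MHz, 10.6 MHz}.

2.2 MHz, 5.4 MHz, 7.4 MHz, 10.6 MHz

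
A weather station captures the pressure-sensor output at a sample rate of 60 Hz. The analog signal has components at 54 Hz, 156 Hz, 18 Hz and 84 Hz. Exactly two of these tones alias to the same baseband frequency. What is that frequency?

fs/2 = 30 Hz.
54 Hz > fs/2 = 30 Hz, folds to fs − 54 Hz = 6 Hz.
156 Hz mod fs = 36 Hz.
36 Hz > fs/2 = 30 Hz, folds to fs − 36 Hz = 24 Hz.
18 Hz ≤ fs/2 = 30 Hz, passes unchanged.
84 Hz mod fs = 24 Hz.
24 Hz ≤ fs/2 = 30 Hz, appears at 24 Hz.
84 Hz and 156 Hz both map to 24 Hz.

24 Hz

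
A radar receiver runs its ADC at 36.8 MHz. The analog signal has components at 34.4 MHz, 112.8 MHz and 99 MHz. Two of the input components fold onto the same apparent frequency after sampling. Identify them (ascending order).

fs/2 = 18.4 MHz.
34.4 MHz > fs/2 = 18.4 MHz, folds to fs − 34.4 MHz = 2.4 MHz.
112.8 MHz mod fs = 2.4 MHz.
2.4 MHz ≤ fs/2 = 18.4 MHz, appears at 2.4 MHz.
99 MHz mod fs = 25.4 MHz.
25.4 MHz > fs/2 = 18.4 MHz, folds to fs − 25.4 MHz = 11.4 MHz.
34.4 MHz and 112.8 MHz both map to 2.4 MHz.

34.4 MHz, 112.8 MHz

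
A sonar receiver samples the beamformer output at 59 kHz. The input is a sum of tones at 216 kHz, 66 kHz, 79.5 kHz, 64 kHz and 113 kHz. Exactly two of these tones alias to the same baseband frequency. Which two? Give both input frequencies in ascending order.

fs/2 = 29.5 kHz.
216 kHz mod fs = 39 kHz.
39 kHz > fs/2 = 29.5 kHz, folds to fs − 39 kHz = 20 kHz.
66 kHz mod fs = 7 kHz.
7 kHz ≤ fs/2 = 29.5 kHz, appears at 7 kHz.
79.5 kHz mod fs = 20.5 kHz.
20.5 kHz ≤ fs/2 = 29.5 kHz, appears at 20.5 kHz.
64 kHz mod fs = 5 kHz.
5 kHz ≤ fs/2 = 29.5 kHz, appears at 5 kHz.
113 kHz mod fs = 54 kHz.
54 kHz > fs/2 = 29.5 kHz, folds to fs − 54 kHz = 5 kHz.
64 kHz and 113 kHz both map to 5 kHz.

64 kHz, 113 kHz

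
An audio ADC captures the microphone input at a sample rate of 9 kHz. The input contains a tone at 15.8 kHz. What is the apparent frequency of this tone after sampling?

2.2 kHz

15.8 kHz mod fs = 6.8 kHz.
6.8 kHz > fs/2 = 4.5 kHz, folds to fs − 6.8 kHz = 2.2 kHz.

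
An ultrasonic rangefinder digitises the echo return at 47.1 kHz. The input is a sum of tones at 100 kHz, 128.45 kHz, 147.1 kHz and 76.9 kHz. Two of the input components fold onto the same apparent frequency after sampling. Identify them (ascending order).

fs/2 = 23.55 kHz.
100 kHz mod fs = 5.8 kHz.
5.8 kHz ≤ fs/2 = 23.55 kHz, appears at 5.8 kHz.
128.45 kHz mod fs = 34.25 kHz.
34.25 kHz > fs/2 = 23.55 kHz, folds to fs − 34.25 kHz = 12.85 kHz.
147.1 kHz mod fs = 5.8 kHz.
5.8 kHz ≤ fs/2 = 23.55 kHz, appears at 5.8 kHz.
76.9 kHz mod fs = 29.8 kHz.
29.8 kHz > fs/2 = 23.55 kHz, folds to fs − 29.8 kHz = 17.3 kHz.
100 kHz and 147.1 kHz both map to 5.8 kHz.

100 kHz, 147.1 kHz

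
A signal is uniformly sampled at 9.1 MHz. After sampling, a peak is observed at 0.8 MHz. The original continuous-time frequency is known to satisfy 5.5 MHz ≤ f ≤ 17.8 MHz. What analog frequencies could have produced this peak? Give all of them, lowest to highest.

Frequencies that alias to 0.8 MHz are k·fs ± 0.8 MHz for integer k ≥ 0.
k=0: 0.8 MHz.
k=1: 8.3 MHz, 9.9 MHz.
k=2: 17.4 MHz, 19 MHz.
k=3: 26.5 MHz, 28.1 MHz.
Within [5.5 MHz, 17.8 MHz]: 8.3 MHz, 9.9 MHz, 17.4 MHz.

8.3 MHz, 9.9 MHz, 17.4 MHz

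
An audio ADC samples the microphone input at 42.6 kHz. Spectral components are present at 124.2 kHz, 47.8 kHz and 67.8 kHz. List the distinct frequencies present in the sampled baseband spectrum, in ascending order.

fs/2 = 21.3 kHz.
124.2 kHz mod fs = 39 kHz.
39 kHz > fs/2 = 21.3 kHz, folds to fs − 39 kHz = 3.6 kHz.
47.8 kHz mod fs = 5.2 kHz.
5.2 kHz ≤ fs/2 = 21.3 kHz, appears at 5.2 kHz.
67.8 kHz mod fs = 25.2 kHz.
25.2 kHz > fs/2 = 21.3 kHz, folds to fs − 25.2 kHz = 17.4 kHz.
Distinct values: {3.6 kHz, 5.2 kHz, 17.4 kHz}.

3.6 kHz, 5.2 kHz, 17.4 kHz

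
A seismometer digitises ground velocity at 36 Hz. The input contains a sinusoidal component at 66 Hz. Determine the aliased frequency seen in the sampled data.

66 Hz mod fs = 30 Hz.
30 Hz > fs/2 = 18 Hz, folds to fs − 30 Hz = 6 Hz.

6 Hz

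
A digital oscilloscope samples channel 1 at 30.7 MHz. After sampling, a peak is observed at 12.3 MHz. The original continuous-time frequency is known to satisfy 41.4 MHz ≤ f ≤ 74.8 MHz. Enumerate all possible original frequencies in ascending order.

Frequencies that alias to 12.3 MHz are k·fs ± 12.3 MHz for integer k ≥ 0.
k=0: 12.3 MHz.
k=1: 18.4 MHz, 43 MHz.
k=2: 49.1 MHz, 73.7 MHz.
k=3: 79.8 MHz, 104.4 MHz.
Within [41.4 MHz, 74.8 MHz]: 43 MHz, 49.1 MHz, 73.7 MHz.

43 MHz, 49.1 MHz, 73.7 MHz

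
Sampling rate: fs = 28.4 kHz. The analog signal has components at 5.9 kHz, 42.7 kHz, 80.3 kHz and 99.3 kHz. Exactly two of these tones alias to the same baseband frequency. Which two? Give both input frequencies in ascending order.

42.7 kHz, 99.3 kHz

fs/2 = 14.2 kHz.
5.9 kHz ≤ fs/2 = 14.2 kHz, passes unchanged.
42.7 kHz mod fs = 14.3 kHz.
14.3 kHz > fs/2 = 14.2 kHz, folds to fs − 14.3 kHz = 14.1 kHz.
80.3 kHz mod fs = 23.5 kHz.
23.5 kHz > fs/2 = 14.2 kHz, folds to fs − 23.5 kHz = 4.9 kHz.
99.3 kHz mod fs = 14.1 kHz.
14.1 kHz ≤ fs/2 = 14.2 kHz, appears at 14.1 kHz.
42.7 kHz and 99.3 kHz both map to 14.1 kHz.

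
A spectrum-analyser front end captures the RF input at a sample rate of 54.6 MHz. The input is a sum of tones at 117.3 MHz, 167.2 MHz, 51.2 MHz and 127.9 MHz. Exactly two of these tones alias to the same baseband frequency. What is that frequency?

3.4 MHz

fs/2 = 27.3 MHz.
117.3 MHz mod fs = 8.1 MHz.
8.1 MHz ≤ fs/2 = 27.3 MHz, appears at 8.1 MHz.
167.2 MHz mod fs = 3.4 MHz.
3.4 MHz ≤ fs/2 = 27.3 MHz, appears at 3.4 MHz.
51.2 MHz > fs/2 = 27.3 MHz, folds to fs − 51.2 MHz = 3.4 MHz.
127.9 MHz mod fs = 18.7 MHz.
18.7 MHz ≤ fs/2 = 27.3 MHz, appears at 18.7 MHz.
51.2 MHz and 167.2 MHz both map to 3.4 MHz.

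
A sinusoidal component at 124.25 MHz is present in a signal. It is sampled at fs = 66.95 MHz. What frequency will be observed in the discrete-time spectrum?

124.25 MHz mod fs = 57.3 MHz.
57.3 MHz > fs/2 = 33.475 MHz, folds to fs − 57.3 MHz = 9.65 MHz.

9.65 MHz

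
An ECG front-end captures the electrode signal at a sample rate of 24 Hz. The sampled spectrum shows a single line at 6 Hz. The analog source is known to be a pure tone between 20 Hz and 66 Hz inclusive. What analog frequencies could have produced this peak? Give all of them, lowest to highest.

30 Hz, 42 Hz, 54 Hz, 66 Hz

Frequencies that alias to 6 Hz are k·fs ± 6 Hz for integer k ≥ 0.
k=0: 6 Hz.
k=1: 18 Hz, 30 Hz.
k=2: 42 Hz, 54 Hz.
k=3: 66 Hz, 78 Hz.
k=4: 90 Hz, 102 Hz.
Within [20 Hz, 66 Hz]: 30 Hz, 42 Hz, 54 Hz, 66 Hz.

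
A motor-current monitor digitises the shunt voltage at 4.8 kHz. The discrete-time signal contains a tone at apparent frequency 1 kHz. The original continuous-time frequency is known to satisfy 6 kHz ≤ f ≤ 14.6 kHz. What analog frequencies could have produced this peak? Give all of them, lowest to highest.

Frequencies that alias to 1 kHz are k·fs ± 1 kHz for integer k ≥ 0.
k=0: 1 kHz.
k=1: 3.8 kHz, 5.8 kHz.
k=2: 8.6 kHz, 10.6 kHz.
k=3: 13.4 kHz, 15.4 kHz.
k=4: 18.2 kHz, 20.2 kHz.
Within [6 kHz, 14.6 kHz]: 8.6 kHz, 10.6 kHz, 13.4 kHz.

8.6 kHz, 10.6 kHz, 13.4 kHz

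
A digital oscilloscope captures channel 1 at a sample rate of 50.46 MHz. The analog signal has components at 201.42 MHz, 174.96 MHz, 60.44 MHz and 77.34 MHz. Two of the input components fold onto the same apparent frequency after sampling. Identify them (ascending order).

77.34 MHz, 174.96 MHz

fs/2 = 25.23 MHz.
201.42 MHz mod fs = 50.04 MHz.
50.04 MHz > fs/2 = 25.23 MHz, folds to fs − 50.04 MHz = 0.42 MHz.
174.96 MHz mod fs = 23.58 MHz.
23.58 MHz ≤ fs/2 = 25.23 MHz, appears at 23.58 MHz.
60.44 MHz mod fs = 9.98 MHz.
9.98 MHz ≤ fs/2 = 25.23 MHz, appears at 9.98 MHz.
77.34 MHz mod fs = 26.88 MHz.
26.88 MHz > fs/2 = 25.23 MHz, folds to fs − 26.88 MHz = 23.58 MHz.
77.34 MHz and 174.96 MHz both map to 23.58 MHz.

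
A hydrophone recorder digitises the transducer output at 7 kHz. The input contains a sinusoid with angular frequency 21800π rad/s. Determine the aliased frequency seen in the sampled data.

ω = 21800π rad/s → f = ω/(2π) = 10900 Hz = 10.9 kHz.
10.9 kHz mod fs = 3.9 kHz.
3.9 kHz > fs/2 = 3.5 kHz, folds to fs − 3.9 kHz = 3.1 kHz.

3.1 kHz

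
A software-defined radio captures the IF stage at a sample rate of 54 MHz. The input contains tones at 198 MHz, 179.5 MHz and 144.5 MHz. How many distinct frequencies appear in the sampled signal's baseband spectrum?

2

fs/2 = 27 MHz.
198 MHz mod fs = 36 MHz.
36 MHz > fs/2 = 27 MHz, folds to fs − 36 MHz = 18 MHz.
179.5 MHz mod fs = 17.5 MHz.
17.5 MHz ≤ fs/2 = 27 MHz, appears at 17.5 MHz.
144.5 MHz mod fs = 36.5 MHz.
36.5 MHz > fs/2 = 27 MHz, folds to fs − 36.5 MHz = 17.5 MHz.
Distinct values: {17.5 MHz, 18 MHz} → 2.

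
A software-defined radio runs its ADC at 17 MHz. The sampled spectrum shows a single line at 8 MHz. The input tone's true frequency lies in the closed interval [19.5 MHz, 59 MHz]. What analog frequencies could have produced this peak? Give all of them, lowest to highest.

25 MHz, 26 MHz, 42 MHz, 43 MHz, 59 MHz

Frequencies that alias to 8 MHz are k·fs ± 8 MHz for integer k ≥ 0.
k=0: 8 MHz.
k=1: 9 MHz, 25 MHz.
k=2: 26 MHz, 42 MHz.
k=3: 43 MHz, 59 MHz.
k=4: 60 MHz, 76 MHz.
Within [19.5 MHz, 59 MHz]: 25 MHz, 26 MHz, 42 MHz, 43 MHz, 59 MHz.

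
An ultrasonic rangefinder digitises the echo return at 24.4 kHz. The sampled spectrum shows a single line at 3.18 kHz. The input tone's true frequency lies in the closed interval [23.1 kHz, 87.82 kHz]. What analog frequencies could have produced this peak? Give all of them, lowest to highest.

27.58 kHz, 45.62 kHz, 51.98 kHz, 70.02 kHz, 76.38 kHz

Frequencies that alias to 3.18 kHz are k·fs ± 3.18 kHz for integer k ≥ 0.
k=0: 3.18 kHz.
k=1: 21.22 kHz, 27.58 kHz.
k=2: 45.62 kHz, 51.98 kHz.
k=3: 70.02 kHz, 76.38 kHz.
k=4: 94.42 kHz, 100.78 kHz.
Within [23.1 kHz, 87.82 kHz]: 27.58 kHz, 45.62 kHz, 51.98 kHz, 70.02 kHz, 76.38 kHz.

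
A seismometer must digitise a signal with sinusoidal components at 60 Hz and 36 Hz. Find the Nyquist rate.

Highest-frequency component: 60 Hz.
Nyquist rate = 2 × 60 Hz = 120 Hz.

120 Hz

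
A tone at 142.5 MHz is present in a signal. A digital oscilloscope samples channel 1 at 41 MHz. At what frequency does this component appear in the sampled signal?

142.5 MHz mod fs = 19.5 MHz.
19.5 MHz ≤ fs/2 = 20.5 MHz, appears at 19.5 MHz.

19.5 MHz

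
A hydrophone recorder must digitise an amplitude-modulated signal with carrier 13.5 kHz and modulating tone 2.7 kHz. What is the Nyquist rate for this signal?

32.4 kHz

AM sidebands sit at fc ± fm = 10.8 kHz and 16.2 kHz.
Highest-frequency component: 16.2 kHz.
Nyquist rate = 2 × 16.2 kHz = 32.4 kHz.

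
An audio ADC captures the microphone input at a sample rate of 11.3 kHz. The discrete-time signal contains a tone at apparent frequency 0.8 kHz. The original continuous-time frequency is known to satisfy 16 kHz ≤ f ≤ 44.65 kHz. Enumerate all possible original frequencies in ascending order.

21.8 kHz, 23.4 kHz, 33.1 kHz, 34.7 kHz, 44.4 kHz

Frequencies that alias to 0.8 kHz are k·fs ± 0.8 kHz for integer k ≥ 0.
k=0: 0.8 kHz.
k=1: 10.5 kHz, 12.1 kHz.
k=2: 21.8 kHz, 23.4 kHz.
k=3: 33.1 kHz, 34.7 kHz.
k=4: 44.4 kHz, 46 kHz.
k=5: 55.7 kHz, 57.3 kHz.
Within [16 kHz, 44.65 kHz]: 21.8 kHz, 23.4 kHz, 33.1 kHz, 34.7 kHz, 44.4 kHz.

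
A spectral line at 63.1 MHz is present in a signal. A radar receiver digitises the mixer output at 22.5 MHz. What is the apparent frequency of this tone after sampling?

63.1 MHz mod fs = 18.1 MHz.
18.1 MHz > fs/2 = 11.25 MHz, folds to fs − 18.1 MHz = 4.4 MHz.

4.4 MHz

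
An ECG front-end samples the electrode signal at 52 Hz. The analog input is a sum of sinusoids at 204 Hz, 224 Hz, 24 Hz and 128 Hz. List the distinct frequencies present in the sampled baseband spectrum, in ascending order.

4 Hz, 16 Hz, 24 Hz

fs/2 = 26 Hz.
204 Hz mod fs = 48 Hz.
48 Hz > fs/2 = 26 Hz, folds to fs − 48 Hz = 4 Hz.
224 Hz mod fs = 16 Hz.
16 Hz ≤ fs/2 = 26 Hz, appears at 16 Hz.
24 Hz ≤ fs/2 = 26 Hz, passes unchanged.
128 Hz mod fs = 24 Hz.
24 Hz ≤ fs/2 = 26 Hz, appears at 24 Hz.
Distinct values: {4 Hz, 16 Hz, 24 Hz}.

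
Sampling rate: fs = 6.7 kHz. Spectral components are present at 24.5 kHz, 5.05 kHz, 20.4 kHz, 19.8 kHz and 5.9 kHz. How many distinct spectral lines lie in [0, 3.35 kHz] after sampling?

fs/2 = 3.35 kHz.
24.5 kHz mod fs = 4.4 kHz.
4.4 kHz > fs/2 = 3.35 kHz, folds to fs − 4.4 kHz = 2.3 kHz.
5.05 kHz > fs/2 = 3.35 kHz, folds to fs − 5.05 kHz = 1.65 kHz.
20.4 kHz mod fs = 0.3 kHz.
0.3 kHz ≤ fs/2 = 3.35 kHz, appears at 0.3 kHz.
19.8 kHz mod fs = 6.4 kHz.
6.4 kHz > fs/2 = 3.35 kHz, folds to fs − 6.4 kHz = 0.3 kHz.
5.9 kHz > fs/2 = 3.35 kHz, folds to fs − 5.9 kHz = 0.8 kHz.
Distinct values: {0.3 kHz, 0.8 kHz, 1.65 kHz, 2.3 kHz} → 4.

4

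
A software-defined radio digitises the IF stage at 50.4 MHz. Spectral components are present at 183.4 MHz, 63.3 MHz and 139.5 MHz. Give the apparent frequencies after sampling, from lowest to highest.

11.7 MHz, 12.9 MHz, 18.2 MHz

fs/2 = 25.2 MHz.
183.4 MHz mod fs = 32.2 MHz.
32.2 MHz > fs/2 = 25.2 MHz, folds to fs − 32.2 MHz = 18.2 MHz.
63.3 MHz mod fs = 12.9 MHz.
12.9 MHz ≤ fs/2 = 25.2 MHz, appears at 12.9 MHz.
139.5 MHz mod fs = 38.7 MHz.
38.7 MHz > fs/2 = 25.2 MHz, folds to fs − 38.7 MHz = 11.7 MHz.
Distinct values: {11.7 MHz, 12.9 MHz, 18.2 MHz}.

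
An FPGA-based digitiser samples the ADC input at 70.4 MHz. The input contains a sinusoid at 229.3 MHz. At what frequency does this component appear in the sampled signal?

18.1 MHz

229.3 MHz mod fs = 18.1 MHz.
18.1 MHz ≤ fs/2 = 35.2 MHz, appears at 18.1 MHz.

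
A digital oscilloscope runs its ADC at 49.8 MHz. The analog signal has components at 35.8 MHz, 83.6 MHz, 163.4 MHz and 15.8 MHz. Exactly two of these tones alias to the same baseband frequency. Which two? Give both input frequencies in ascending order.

fs/2 = 24.9 MHz.
35.8 MHz > fs/2 = 24.9 MHz, folds to fs − 35.8 MHz = 14 MHz.
83.6 MHz mod fs = 33.8 MHz.
33.8 MHz > fs/2 = 24.9 MHz, folds to fs − 33.8 MHz = 16 MHz.
163.4 MHz mod fs = 14 MHz.
14 MHz ≤ fs/2 = 24.9 MHz, appears at 14 MHz.
15.8 MHz ≤ fs/2 = 24.9 MHz, passes unchanged.
35.8 MHz and 163.4 MHz both map to 14 MHz.

35.8 MHz, 163.4 MHz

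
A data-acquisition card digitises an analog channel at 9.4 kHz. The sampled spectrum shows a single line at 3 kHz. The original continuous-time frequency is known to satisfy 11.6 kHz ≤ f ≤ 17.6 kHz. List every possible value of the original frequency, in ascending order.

12.4 kHz, 15.8 kHz

Frequencies that alias to 3 kHz are k·fs ± 3 kHz for integer k ≥ 0.
k=0: 3 kHz.
k=1: 6.4 kHz, 12.4 kHz.
k=2: 15.8 kHz, 21.8 kHz.
k=3: 25.2 kHz, 31.2 kHz.
Within [11.6 kHz, 17.6 kHz]: 12.4 kHz, 15.8 kHz.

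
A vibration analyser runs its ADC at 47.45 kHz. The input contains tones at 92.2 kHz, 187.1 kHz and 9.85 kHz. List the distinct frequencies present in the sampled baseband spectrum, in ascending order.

fs/2 = 23.725 kHz.
92.2 kHz mod fs = 44.75 kHz.
44.75 kHz > fs/2 = 23.725 kHz, folds to fs − 44.75 kHz = 2.7 kHz.
187.1 kHz mod fs = 44.75 kHz.
44.75 kHz > fs/2 = 23.725 kHz, folds to fs − 44.75 kHz = 2.7 kHz.
9.85 kHz ≤ fs/2 = 23.725 kHz, passes unchanged.
Distinct values: {2.7 kHz, 9.85 kHz}.

2.7 kHz, 9.85 kHz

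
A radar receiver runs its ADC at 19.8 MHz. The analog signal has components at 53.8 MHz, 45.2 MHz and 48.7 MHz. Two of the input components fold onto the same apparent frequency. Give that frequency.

5.6 MHz

fs/2 = 9.9 MHz.
53.8 MHz mod fs = 14.2 MHz.
14.2 MHz > fs/2 = 9.9 MHz, folds to fs − 14.2 MHz = 5.6 MHz.
45.2 MHz mod fs = 5.6 MHz.
5.6 MHz ≤ fs/2 = 9.9 MHz, appears at 5.6 MHz.
48.7 MHz mod fs = 9.1 MHz.
9.1 MHz ≤ fs/2 = 9.9 MHz, appears at 9.1 MHz.
45.2 MHz and 53.8 MHz both map to 5.6 MHz.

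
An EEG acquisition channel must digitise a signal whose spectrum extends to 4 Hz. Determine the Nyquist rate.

8 Hz

Nyquist rate = 2 × 4 Hz = 8 Hz.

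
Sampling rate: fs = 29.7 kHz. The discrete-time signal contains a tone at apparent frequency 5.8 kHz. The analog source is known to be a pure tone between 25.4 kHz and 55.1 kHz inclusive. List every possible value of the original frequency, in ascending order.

Frequencies that alias to 5.8 kHz are k·fs ± 5.8 kHz for integer k ≥ 0.
k=0: 5.8 kHz.
k=1: 23.9 kHz, 35.5 kHz.
k=2: 53.6 kHz, 65.2 kHz.
k=3: 83.3 kHz, 94.9 kHz.
Within [25.4 kHz, 55.1 kHz]: 35.5 kHz, 53.6 kHz.

35.5 kHz, 53.6 kHz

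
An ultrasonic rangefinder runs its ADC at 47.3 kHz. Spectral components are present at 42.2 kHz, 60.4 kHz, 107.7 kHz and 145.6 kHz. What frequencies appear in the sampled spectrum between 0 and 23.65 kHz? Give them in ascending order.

fs/2 = 23.65 kHz.
42.2 kHz > fs/2 = 23.65 kHz, folds to fs − 42.2 kHz = 5.1 kHz.
60.4 kHz mod fs = 13.1 kHz.
13.1 kHz ≤ fs/2 = 23.65 kHz, appears at 13.1 kHz.
107.7 kHz mod fs = 13.1 kHz.
13.1 kHz ≤ fs/2 = 23.65 kHz, appears at 13.1 kHz.
145.6 kHz mod fs = 3.7 kHz.
3.7 kHz ≤ fs/2 = 23.65 kHz, appears at 3.7 kHz.
Distinct values: {3.7 kHz, 5.1 kHz, 13.1 kHz}.

3.7 kHz, 5.1 kHz, 13.1 kHz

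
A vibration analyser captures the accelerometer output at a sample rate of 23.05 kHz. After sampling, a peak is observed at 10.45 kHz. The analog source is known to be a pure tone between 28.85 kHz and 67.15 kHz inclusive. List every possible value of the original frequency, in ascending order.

33.5 kHz, 35.65 kHz, 56.55 kHz, 58.7 kHz

Frequencies that alias to 10.45 kHz are k·fs ± 10.45 kHz for integer k ≥ 0.
k=0: 10.45 kHz.
k=1: 12.6 kHz, 33.5 kHz.
k=2: 35.65 kHz, 56.55 kHz.
k=3: 58.7 kHz, 79.6 kHz.
k=4: 81.75 kHz, 102.65 kHz.
Within [28.85 kHz, 67.15 kHz]: 33.5 kHz, 35.65 kHz, 56.55 kHz, 58.7 kHz.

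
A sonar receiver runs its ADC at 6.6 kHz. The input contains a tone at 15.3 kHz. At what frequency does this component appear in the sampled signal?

2.1 kHz

15.3 kHz mod fs = 2.1 kHz.
2.1 kHz ≤ fs/2 = 3.3 kHz, appears at 2.1 kHz.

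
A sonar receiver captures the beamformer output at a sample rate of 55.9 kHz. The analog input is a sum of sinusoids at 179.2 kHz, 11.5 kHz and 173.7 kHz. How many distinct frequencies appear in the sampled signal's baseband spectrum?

2

fs/2 = 27.95 kHz.
179.2 kHz mod fs = 11.5 kHz.
11.5 kHz ≤ fs/2 = 27.95 kHz, appears at 11.5 kHz.
11.5 kHz ≤ fs/2 = 27.95 kHz, passes unchanged.
173.7 kHz mod fs = 6 kHz.
6 kHz ≤ fs/2 = 27.95 kHz, appears at 6 kHz.
Distinct values: {6 kHz, 11.5 kHz} → 2.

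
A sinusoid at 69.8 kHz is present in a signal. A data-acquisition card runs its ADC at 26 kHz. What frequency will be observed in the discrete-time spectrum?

8.2 kHz

69.8 kHz mod fs = 17.8 kHz.
17.8 kHz > fs/2 = 13 kHz, folds to fs − 17.8 kHz = 8.2 kHz.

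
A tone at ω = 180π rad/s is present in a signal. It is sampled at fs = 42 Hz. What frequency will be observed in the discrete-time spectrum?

6 Hz

ω = 180π rad/s → f = ω/(2π) = 90 Hz.
90 Hz mod fs = 6 Hz.
6 Hz ≤ fs/2 = 21 Hz, appears at 6 Hz.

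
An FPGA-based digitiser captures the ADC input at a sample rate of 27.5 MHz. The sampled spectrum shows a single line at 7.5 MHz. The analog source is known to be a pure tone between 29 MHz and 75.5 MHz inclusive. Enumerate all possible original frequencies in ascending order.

35 MHz, 47.5 MHz, 62.5 MHz, 75 MHz

Frequencies that alias to 7.5 MHz are k·fs ± 7.5 MHz for integer k ≥ 0.
k=0: 7.5 MHz.
k=1: 20 MHz, 35 MHz.
k=2: 47.5 MHz, 62.5 MHz.
k=3: 75 MHz, 90 MHz.
k=4: 102.5 MHz, 117.5 MHz.
Within [29 MHz, 75.5 MHz]: 35 MHz, 47.5 MHz, 62.5 MHz, 75 MHz.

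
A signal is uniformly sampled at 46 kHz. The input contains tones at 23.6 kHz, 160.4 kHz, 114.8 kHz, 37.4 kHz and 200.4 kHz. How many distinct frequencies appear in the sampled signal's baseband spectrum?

4

fs/2 = 23 kHz.
23.6 kHz > fs/2 = 23 kHz, folds to fs − 23.6 kHz = 22.4 kHz.
160.4 kHz mod fs = 22.4 kHz.
22.4 kHz ≤ fs/2 = 23 kHz, appears at 22.4 kHz.
114.8 kHz mod fs = 22.8 kHz.
22.8 kHz ≤ fs/2 = 23 kHz, appears at 22.8 kHz.
37.4 kHz > fs/2 = 23 kHz, folds to fs − 37.4 kHz = 8.6 kHz.
200.4 kHz mod fs = 16.4 kHz.
16.4 kHz ≤ fs/2 = 23 kHz, appears at 16.4 kHz.
Distinct values: {8.6 kHz, 16.4 kHz, 22.4 kHz, 22.8 kHz} → 4.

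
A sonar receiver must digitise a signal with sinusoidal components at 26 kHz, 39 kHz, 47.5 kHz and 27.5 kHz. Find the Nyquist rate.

Highest-frequency component: 47.5 kHz.
Nyquist rate = 2 × 47.5 kHz = 95 kHz.

95 kHz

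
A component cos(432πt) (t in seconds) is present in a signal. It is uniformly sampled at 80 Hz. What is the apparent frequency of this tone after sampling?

24 Hz

ω = 432π rad/s → f = ω/(2π) = 216 Hz.
216 Hz mod fs = 56 Hz.
56 Hz > fs/2 = 40 Hz, folds to fs − 56 Hz = 24 Hz.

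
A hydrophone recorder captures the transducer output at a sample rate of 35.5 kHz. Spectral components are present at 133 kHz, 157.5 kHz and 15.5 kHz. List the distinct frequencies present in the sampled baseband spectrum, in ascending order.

9 kHz, 15.5 kHz

fs/2 = 17.75 kHz.
133 kHz mod fs = 26.5 kHz.
26.5 kHz > fs/2 = 17.75 kHz, folds to fs − 26.5 kHz = 9 kHz.
157.5 kHz mod fs = 15.5 kHz.
15.5 kHz ≤ fs/2 = 17.75 kHz, appears at 15.5 kHz.
15.5 kHz ≤ fs/2 = 17.75 kHz, passes unchanged.
Distinct values: {9 kHz, 15.5 kHz}.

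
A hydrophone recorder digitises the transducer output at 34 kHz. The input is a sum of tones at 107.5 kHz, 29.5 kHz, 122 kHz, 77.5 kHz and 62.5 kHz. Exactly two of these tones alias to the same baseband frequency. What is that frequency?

fs/2 = 17 kHz.
107.5 kHz mod fs = 5.5 kHz.
5.5 kHz ≤ fs/2 = 17 kHz, appears at 5.5 kHz.
29.5 kHz > fs/2 = 17 kHz, folds to fs − 29.5 kHz = 4.5 kHz.
122 kHz mod fs = 20 kHz.
20 kHz > fs/2 = 17 kHz, folds to fs − 20 kHz = 14 kHz.
77.5 kHz mod fs = 9.5 kHz.
9.5 kHz ≤ fs/2 = 17 kHz, appears at 9.5 kHz.
62.5 kHz mod fs = 28.5 kHz.
28.5 kHz > fs/2 = 17 kHz, folds to fs − 28.5 kHz = 5.5 kHz.
62.5 kHz and 107.5 kHz both map to 5.5 kHz.

5.5 kHz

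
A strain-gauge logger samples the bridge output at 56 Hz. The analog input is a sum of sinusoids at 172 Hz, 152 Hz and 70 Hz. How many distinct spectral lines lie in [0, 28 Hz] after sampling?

3

fs/2 = 28 Hz.
172 Hz mod fs = 4 Hz.
4 Hz ≤ fs/2 = 28 Hz, appears at 4 Hz.
152 Hz mod fs = 40 Hz.
40 Hz > fs/2 = 28 Hz, folds to fs − 40 Hz = 16 Hz.
70 Hz mod fs = 14 Hz.
14 Hz ≤ fs/2 = 28 Hz, appears at 14 Hz.
Distinct values: {4 Hz, 14 Hz, 16 Hz} → 3.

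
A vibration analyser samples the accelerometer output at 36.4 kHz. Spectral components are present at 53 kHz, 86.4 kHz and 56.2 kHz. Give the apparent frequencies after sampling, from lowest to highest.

13.6 kHz, 16.6 kHz

fs/2 = 18.2 kHz.
53 kHz mod fs = 16.6 kHz.
16.6 kHz ≤ fs/2 = 18.2 kHz, appears at 16.6 kHz.
86.4 kHz mod fs = 13.6 kHz.
13.6 kHz ≤ fs/2 = 18.2 kHz, appears at 13.6 kHz.
56.2 kHz mod fs = 19.8 kHz.
19.8 kHz > fs/2 = 18.2 kHz, folds to fs − 19.8 kHz = 16.6 kHz.
Distinct values: {13.6 kHz, 16.6 kHz}.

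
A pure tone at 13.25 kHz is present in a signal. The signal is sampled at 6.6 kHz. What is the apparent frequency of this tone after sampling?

13.25 kHz mod fs = 0.05 kHz.
0.05 kHz ≤ fs/2 = 3.3 kHz, appears at 0.05 kHz.

0.05 kHz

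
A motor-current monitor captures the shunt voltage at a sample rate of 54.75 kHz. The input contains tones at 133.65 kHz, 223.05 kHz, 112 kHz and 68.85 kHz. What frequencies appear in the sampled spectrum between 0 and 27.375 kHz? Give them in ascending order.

fs/2 = 27.375 kHz.
133.65 kHz mod fs = 24.15 kHz.
24.15 kHz ≤ fs/2 = 27.375 kHz, appears at 24.15 kHz.
223.05 kHz mod fs = 4.05 kHz.
4.05 kHz ≤ fs/2 = 27.375 kHz, appears at 4.05 kHz.
112 kHz mod fs = 2.5 kHz.
2.5 kHz ≤ fs/2 = 27.375 kHz, appears at 2.5 kHz.
68.85 kHz mod fs = 14.1 kHz.
14.1 kHz ≤ fs/2 = 27.375 kHz, appears at 14.1 kHz.
Distinct values: {2.5 kHz, 4.05 kHz, 14.1 kHz, 24.15 kHz}.

2.5 kHz, 4.05 kHz, 14.1 kHz, 24.15 kHz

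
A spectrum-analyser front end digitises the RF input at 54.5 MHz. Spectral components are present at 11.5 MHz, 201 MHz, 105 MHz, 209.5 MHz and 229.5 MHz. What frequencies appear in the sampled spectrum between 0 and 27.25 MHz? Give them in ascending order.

fs/2 = 27.25 MHz.
11.5 MHz ≤ fs/2 = 27.25 MHz, passes unchanged.
201 MHz mod fs = 37.5 MHz.
37.5 MHz > fs/2 = 27.25 MHz, folds to fs − 37.5 MHz = 17 MHz.
105 MHz mod fs = 50.5 MHz.
50.5 MHz > fs/2 = 27.25 MHz, folds to fs − 50.5 MHz = 4 MHz.
209.5 MHz mod fs = 46 MHz.
46 MHz > fs/2 = 27.25 MHz, folds to fs − 46 MHz = 8.5 MHz.
229.5 MHz mod fs = 11.5 MHz.
11.5 MHz ≤ fs/2 = 27.25 MHz, appears at 11.5 MHz.
Distinct values: {4 MHz, 8.5 MHz, 11.5 MHz, 17 MHz}.

4 MHz, 8.5 MHz, 11.5 MHz, 17 MHz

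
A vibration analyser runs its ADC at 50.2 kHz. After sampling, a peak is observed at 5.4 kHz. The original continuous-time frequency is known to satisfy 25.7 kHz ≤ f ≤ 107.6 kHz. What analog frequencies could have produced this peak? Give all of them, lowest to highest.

Frequencies that alias to 5.4 kHz are k·fs ± 5.4 kHz for integer k ≥ 0.
k=0: 5.4 kHz.
k=1: 44.8 kHz, 55.6 kHz.
k=2: 95 kHz, 105.8 kHz.
k=3: 145.2 kHz, 156 kHz.
Within [25.7 kHz, 107.6 kHz]: 44.8 kHz, 55.6 kHz, 95 kHz, 105.8 kHz.

44.8 kHz, 55.6 kHz, 95 kHz, 105.8 kHz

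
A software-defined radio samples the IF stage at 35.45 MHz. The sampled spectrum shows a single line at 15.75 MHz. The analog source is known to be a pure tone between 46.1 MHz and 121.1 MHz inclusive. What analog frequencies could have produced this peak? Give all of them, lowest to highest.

51.2 MHz, 55.15 MHz, 86.65 MHz, 90.6 MHz

Frequencies that alias to 15.75 MHz are k·fs ± 15.75 MHz for integer k ≥ 0.
k=0: 15.75 MHz.
k=1: 19.7 MHz, 51.2 MHz.
k=2: 55.15 MHz, 86.65 MHz.
k=3: 90.6 MHz, 122.1 MHz.
k=4: 126.05 MHz, 157.55 MHz.
Within [46.1 MHz, 121.1 MHz]: 51.2 MHz, 55.15 MHz, 86.65 MHz, 90.6 MHz.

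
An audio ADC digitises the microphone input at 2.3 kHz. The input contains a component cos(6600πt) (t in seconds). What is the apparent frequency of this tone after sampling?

ω = 6600π rad/s → f = ω/(2π) = 3300 Hz = 3.3 kHz.
3.3 kHz mod fs = 1 kHz.
1 kHz ≤ fs/2 = 1.15 kHz, appears at 1 kHz.

1 kHz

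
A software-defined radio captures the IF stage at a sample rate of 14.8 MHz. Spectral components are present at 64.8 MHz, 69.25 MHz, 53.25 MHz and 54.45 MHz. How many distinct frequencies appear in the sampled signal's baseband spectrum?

fs/2 = 7.4 MHz.
64.8 MHz mod fs = 5.6 MHz.
5.6 MHz ≤ fs/2 = 7.4 MHz, appears at 5.6 MHz.
69.25 MHz mod fs = 10.05 MHz.
10.05 MHz > fs/2 = 7.4 MHz, folds to fs − 10.05 MHz = 4.75 MHz.
53.25 MHz mod fs = 8.85 MHz.
8.85 MHz > fs/2 = 7.4 MHz, folds to fs − 8.85 MHz = 5.95 MHz.
54.45 MHz mod fs = 10.05 MHz.
10.05 MHz > fs/2 = 7.4 MHz, folds to fs − 10.05 MHz = 4.75 MHz.
Distinct values: {4.75 MHz, 5.6 MHz, 5.95 MHz} → 3.

3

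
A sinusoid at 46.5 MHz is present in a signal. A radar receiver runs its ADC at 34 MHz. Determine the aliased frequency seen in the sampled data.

46.5 MHz mod fs = 12.5 MHz.
12.5 MHz ≤ fs/2 = 17 MHz, appears at 12.5 MHz.

12.5 MHz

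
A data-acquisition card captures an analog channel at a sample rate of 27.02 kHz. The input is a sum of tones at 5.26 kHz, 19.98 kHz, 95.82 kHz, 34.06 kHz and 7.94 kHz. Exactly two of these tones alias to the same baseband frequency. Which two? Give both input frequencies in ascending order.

fs/2 = 13.51 kHz.
5.26 kHz ≤ fs/2 = 13.51 kHz, passes unchanged.
19.98 kHz > fs/2 = 13.51 kHz, folds to fs − 19.98 kHz = 7.04 kHz.
95.82 kHz mod fs = 14.76 kHz.
14.76 kHz > fs/2 = 13.51 kHz, folds to fs − 14.76 kHz = 12.26 kHz.
34.06 kHz mod fs = 7.04 kHz.
7.04 kHz ≤ fs/2 = 13.51 kHz, appears at 7.04 kHz.
7.94 kHz ≤ fs/2 = 13.51 kHz, passes unchanged.
19.98 kHz and 34.06 kHz both map to 7.04 kHz.

19.98 kHz, 34.06 kHz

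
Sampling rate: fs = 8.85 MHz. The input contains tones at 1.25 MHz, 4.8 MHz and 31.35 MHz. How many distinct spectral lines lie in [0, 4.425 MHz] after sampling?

2

fs/2 = 4.425 MHz.
1.25 MHz ≤ fs/2 = 4.425 MHz, passes unchanged.
4.8 MHz > fs/2 = 4.425 MHz, folds to fs − 4.8 MHz = 4.05 MHz.
31.35 MHz mod fs = 4.8 MHz.
4.8 MHz > fs/2 = 4.425 MHz, folds to fs − 4.8 MHz = 4.05 MHz.
Distinct values: {1.25 MHz, 4.05 MHz} → 2.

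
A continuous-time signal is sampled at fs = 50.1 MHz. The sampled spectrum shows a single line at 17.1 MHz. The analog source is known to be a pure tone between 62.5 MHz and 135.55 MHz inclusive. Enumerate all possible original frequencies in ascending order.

Frequencies that alias to 17.1 MHz are k·fs ± 17.1 MHz for integer k ≥ 0.
k=0: 17.1 MHz.
k=1: 33 MHz, 67.2 MHz.
k=2: 83.1 MHz, 117.3 MHz.
k=3: 133.2 MHz, 167.4 MHz.
k=4: 183.3 MHz, 217.5 MHz.
Within [62.5 MHz, 135.55 MHz]: 67.2 MHz, 83.1 MHz, 117.3 MHz, 133.2 MHz.

67.2 MHz, 83.1 MHz, 117.3 MHz, 133.2 MHz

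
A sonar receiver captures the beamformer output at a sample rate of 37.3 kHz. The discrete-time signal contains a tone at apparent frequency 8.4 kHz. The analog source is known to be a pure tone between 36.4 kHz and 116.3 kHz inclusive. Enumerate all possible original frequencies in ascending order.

Frequencies that alias to 8.4 kHz are k·fs ± 8.4 kHz for integer k ≥ 0.
k=0: 8.4 kHz.
k=1: 28.9 kHz, 45.7 kHz.
k=2: 66.2 kHz, 83 kHz.
k=3: 103.5 kHz, 120.3 kHz.
k=4: 140.8 kHz, 157.6 kHz.
Within [36.4 kHz, 116.3 kHz]: 45.7 kHz, 66.2 kHz, 83 kHz, 103.5 kHz.

45.7 kHz, 66.2 kHz, 83 kHz, 103.5 kHz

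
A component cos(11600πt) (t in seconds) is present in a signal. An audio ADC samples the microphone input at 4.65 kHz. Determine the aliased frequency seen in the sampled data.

1.15 kHz

ω = 11600π rad/s → f = ω/(2π) = 5800 Hz = 5.8 kHz.
5.8 kHz mod fs = 1.15 kHz.
1.15 kHz ≤ fs/2 = 2.325 kHz, appears at 1.15 kHz.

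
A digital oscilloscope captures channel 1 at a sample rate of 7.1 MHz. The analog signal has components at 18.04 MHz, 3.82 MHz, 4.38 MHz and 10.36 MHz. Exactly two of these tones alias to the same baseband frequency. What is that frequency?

3.26 MHz

fs/2 = 3.55 MHz.
18.04 MHz mod fs = 3.84 MHz.
3.84 MHz > fs/2 = 3.55 MHz, folds to fs − 3.84 MHz = 3.26 MHz.
3.82 MHz > fs/2 = 3.55 MHz, folds to fs − 3.82 MHz = 3.28 MHz.
4.38 MHz > fs/2 = 3.55 MHz, folds to fs − 4.38 MHz = 2.72 MHz.
10.36 MHz mod fs = 3.26 MHz.
3.26 MHz ≤ fs/2 = 3.55 MHz, appears at 3.26 MHz.
10.36 MHz and 18.04 MHz both map to 3.26 MHz.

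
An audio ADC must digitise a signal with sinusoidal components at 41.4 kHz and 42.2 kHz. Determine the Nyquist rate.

Highest-frequency component: 42.2 kHz.
Nyquist rate = 2 × 42.2 kHz = 84.4 kHz.

84.4 kHz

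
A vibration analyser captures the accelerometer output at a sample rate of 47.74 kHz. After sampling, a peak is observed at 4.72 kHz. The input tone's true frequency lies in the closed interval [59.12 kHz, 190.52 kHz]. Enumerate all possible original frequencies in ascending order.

Frequencies that alias to 4.72 kHz are k·fs ± 4.72 kHz for integer k ≥ 0.
k=0: 4.72 kHz.
k=1: 43.02 kHz, 52.46 kHz.
k=2: 90.76 kHz, 100.2 kHz.
k=3: 138.5 kHz, 147.94 kHz.
k=4: 186.24 kHz, 195.68 kHz.
k=5: 233.98 kHz, 243.42 kHz.
Within [59.12 kHz, 190.52 kHz]: 90.76 kHz, 100.2 kHz, 138.5 kHz, 147.94 kHz, 186.24 kHz.

90.76 kHz, 100.2 kHz, 138.5 kHz, 147.94 kHz, 186.24 kHz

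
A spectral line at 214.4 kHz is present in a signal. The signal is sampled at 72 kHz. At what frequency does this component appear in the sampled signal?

1.6 kHz

214.4 kHz mod fs = 70.4 kHz.
70.4 kHz > fs/2 = 36 kHz, folds to fs − 70.4 kHz = 1.6 kHz.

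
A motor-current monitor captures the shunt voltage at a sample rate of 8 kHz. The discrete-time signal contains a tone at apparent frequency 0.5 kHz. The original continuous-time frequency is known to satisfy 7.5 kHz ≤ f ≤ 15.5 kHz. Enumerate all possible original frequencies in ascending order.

7.5 kHz, 8.5 kHz, 15.5 kHz

Frequencies that alias to 0.5 kHz are k·fs ± 0.5 kHz for integer k ≥ 0.
k=0: 0.5 kHz.
k=1: 7.5 kHz, 8.5 kHz.
k=2: 15.5 kHz, 16.5 kHz.
k=3: 23.5 kHz, 24.5 kHz.
Within [7.5 kHz, 15.5 kHz]: 7.5 kHz, 8.5 kHz, 15.5 kHz.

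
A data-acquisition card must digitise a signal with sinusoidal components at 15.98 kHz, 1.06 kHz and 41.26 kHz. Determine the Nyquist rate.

82.52 kHz

Highest-frequency component: 41.26 kHz.
Nyquist rate = 2 × 41.26 kHz = 82.52 kHz.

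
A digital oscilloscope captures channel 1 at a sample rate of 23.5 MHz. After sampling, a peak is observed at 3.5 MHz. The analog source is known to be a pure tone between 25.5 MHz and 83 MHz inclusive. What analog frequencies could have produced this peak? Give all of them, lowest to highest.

Frequencies that alias to 3.5 MHz are k·fs ± 3.5 MHz for integer k ≥ 0.
k=0: 3.5 MHz.
k=1: 20 MHz, 27 MHz.
k=2: 43.5 MHz, 50.5 MHz.
k=3: 67 MHz, 74 MHz.
k=4: 90.5 MHz, 97.5 MHz.
Within [25.5 MHz, 83 MHz]: 27 MHz, 43.5 MHz, 50.5 MHz, 67 MHz, 74 MHz.

27 MHz, 43.5 MHz, 50.5 MHz, 67 MHz, 74 MHz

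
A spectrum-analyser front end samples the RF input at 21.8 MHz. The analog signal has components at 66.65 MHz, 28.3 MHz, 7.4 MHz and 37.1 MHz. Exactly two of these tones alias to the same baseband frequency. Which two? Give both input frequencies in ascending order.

fs/2 = 10.9 MHz.
66.65 MHz mod fs = 1.25 MHz.
1.25 MHz ≤ fs/2 = 10.9 MHz, appears at 1.25 MHz.
28.3 MHz mod fs = 6.5 MHz.
6.5 MHz ≤ fs/2 = 10.9 MHz, appears at 6.5 MHz.
7.4 MHz ≤ fs/2 = 10.9 MHz, passes unchanged.
37.1 MHz mod fs = 15.3 MHz.
15.3 MHz > fs/2 = 10.9 MHz, folds to fs − 15.3 MHz = 6.5 MHz.
28.3 MHz and 37.1 MHz both map to 6.5 MHz.

28.3 MHz, 37.1 MHz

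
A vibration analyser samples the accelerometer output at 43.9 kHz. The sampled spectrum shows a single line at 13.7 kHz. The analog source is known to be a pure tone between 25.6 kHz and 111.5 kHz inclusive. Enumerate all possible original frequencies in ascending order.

30.2 kHz, 57.6 kHz, 74.1 kHz, 101.5 kHz

Frequencies that alias to 13.7 kHz are k·fs ± 13.7 kHz for integer k ≥ 0.
k=0: 13.7 kHz.
k=1: 30.2 kHz, 57.6 kHz.
k=2: 74.1 kHz, 101.5 kHz.
k=3: 118 kHz, 145.4 kHz.
Within [25.6 kHz, 111.5 kHz]: 30.2 kHz, 57.6 kHz, 74.1 kHz, 101.5 kHz.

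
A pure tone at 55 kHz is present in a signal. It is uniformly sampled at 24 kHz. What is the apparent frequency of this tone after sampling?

7 kHz

55 kHz mod fs = 7 kHz.
7 kHz ≤ fs/2 = 12 kHz, appears at 7 kHz.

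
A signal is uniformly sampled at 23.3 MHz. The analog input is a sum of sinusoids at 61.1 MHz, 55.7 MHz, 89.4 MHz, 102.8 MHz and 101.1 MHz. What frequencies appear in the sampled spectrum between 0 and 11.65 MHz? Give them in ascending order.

fs/2 = 11.65 MHz.
61.1 MHz mod fs = 14.5 MHz.
14.5 MHz > fs/2 = 11.65 MHz, folds to fs − 14.5 MHz = 8.8 MHz.
55.7 MHz mod fs = 9.1 MHz.
9.1 MHz ≤ fs/2 = 11.65 MHz, appears at 9.1 MHz.
89.4 MHz mod fs = 19.5 MHz.
19.5 MHz > fs/2 = 11.65 MHz, folds to fs − 19.5 MHz = 3.8 MHz.
102.8 MHz mod fs = 9.6 MHz.
9.6 MHz ≤ fs/2 = 11.65 MHz, appears at 9.6 MHz.
101.1 MHz mod fs = 7.9 MHz.
7.9 MHz ≤ fs/2 = 11.65 MHz, appears at 7.9 MHz.
Distinct values: {3.8 MHz, 7.9 MHz, 8.8 MHz, 9.1 MHz, 9.6 MHz}.

3.8 MHz, 7.9 MHz, 8.8 MHz, 9.1 MHz, 9.6 MHz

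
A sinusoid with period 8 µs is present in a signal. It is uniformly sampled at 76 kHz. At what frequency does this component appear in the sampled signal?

T = 8 µs → f = 1/T = 125 kHz.
125 kHz mod fs = 49 kHz.
49 kHz > fs/2 = 38 kHz, folds to fs − 49 kHz = 27 kHz.

27 kHz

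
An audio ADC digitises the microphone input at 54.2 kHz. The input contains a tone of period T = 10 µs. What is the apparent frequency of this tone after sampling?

T = 10 µs → f = 1/T = 100 kHz.
100 kHz mod fs = 45.8 kHz.
45.8 kHz > fs/2 = 27.1 kHz, folds to fs − 45.8 kHz = 8.4 kHz.

8.4 kHz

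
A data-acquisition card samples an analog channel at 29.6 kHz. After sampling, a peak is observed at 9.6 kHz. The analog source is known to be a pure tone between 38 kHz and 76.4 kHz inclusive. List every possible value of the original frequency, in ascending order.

Frequencies that alias to 9.6 kHz are k·fs ± 9.6 kHz for integer k ≥ 0.
k=0: 9.6 kHz.
k=1: 20 kHz, 39.2 kHz.
k=2: 49.6 kHz, 68.8 kHz.
k=3: 79.2 kHz, 98.4 kHz.
Within [38 kHz, 76.4 kHz]: 39.2 kHz, 49.6 kHz, 68.8 kHz.

39.2 kHz, 49.6 kHz, 68.8 kHz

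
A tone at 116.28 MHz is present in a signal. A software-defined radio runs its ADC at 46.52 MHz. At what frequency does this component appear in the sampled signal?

116.28 MHz mod fs = 23.24 MHz.
23.24 MHz ≤ fs/2 = 23.26 MHz, appears at 23.24 MHz.

23.24 MHz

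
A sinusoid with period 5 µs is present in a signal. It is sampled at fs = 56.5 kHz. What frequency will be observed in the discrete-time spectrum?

26 kHz

T = 5 µs → f = 1/T = 200 kHz.
200 kHz mod fs = 30.5 kHz.
30.5 kHz > fs/2 = 28.25 kHz, folds to fs − 30.5 kHz = 26 kHz.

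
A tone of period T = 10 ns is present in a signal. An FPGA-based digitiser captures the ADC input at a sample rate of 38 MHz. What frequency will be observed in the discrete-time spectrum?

T = 10 ns → f = 1/T = 100 MHz.
100 MHz mod fs = 24 MHz.
24 MHz > fs/2 = 19 MHz, folds to fs − 24 MHz = 14 MHz.

14 MHz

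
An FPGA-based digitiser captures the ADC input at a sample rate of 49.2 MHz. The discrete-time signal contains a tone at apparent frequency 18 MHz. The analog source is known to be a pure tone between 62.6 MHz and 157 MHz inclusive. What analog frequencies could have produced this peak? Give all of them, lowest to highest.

67.2 MHz, 80.4 MHz, 116.4 MHz, 129.6 MHz

Frequencies that alias to 18 MHz are k·fs ± 18 MHz for integer k ≥ 0.
k=0: 18 MHz.
k=1: 31.2 MHz, 67.2 MHz.
k=2: 80.4 MHz, 116.4 MHz.
k=3: 129.6 MHz, 165.6 MHz.
k=4: 178.8 MHz, 214.8 MHz.
Within [62.6 MHz, 157 MHz]: 67.2 MHz, 80.4 MHz, 116.4 MHz, 129.6 MHz.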